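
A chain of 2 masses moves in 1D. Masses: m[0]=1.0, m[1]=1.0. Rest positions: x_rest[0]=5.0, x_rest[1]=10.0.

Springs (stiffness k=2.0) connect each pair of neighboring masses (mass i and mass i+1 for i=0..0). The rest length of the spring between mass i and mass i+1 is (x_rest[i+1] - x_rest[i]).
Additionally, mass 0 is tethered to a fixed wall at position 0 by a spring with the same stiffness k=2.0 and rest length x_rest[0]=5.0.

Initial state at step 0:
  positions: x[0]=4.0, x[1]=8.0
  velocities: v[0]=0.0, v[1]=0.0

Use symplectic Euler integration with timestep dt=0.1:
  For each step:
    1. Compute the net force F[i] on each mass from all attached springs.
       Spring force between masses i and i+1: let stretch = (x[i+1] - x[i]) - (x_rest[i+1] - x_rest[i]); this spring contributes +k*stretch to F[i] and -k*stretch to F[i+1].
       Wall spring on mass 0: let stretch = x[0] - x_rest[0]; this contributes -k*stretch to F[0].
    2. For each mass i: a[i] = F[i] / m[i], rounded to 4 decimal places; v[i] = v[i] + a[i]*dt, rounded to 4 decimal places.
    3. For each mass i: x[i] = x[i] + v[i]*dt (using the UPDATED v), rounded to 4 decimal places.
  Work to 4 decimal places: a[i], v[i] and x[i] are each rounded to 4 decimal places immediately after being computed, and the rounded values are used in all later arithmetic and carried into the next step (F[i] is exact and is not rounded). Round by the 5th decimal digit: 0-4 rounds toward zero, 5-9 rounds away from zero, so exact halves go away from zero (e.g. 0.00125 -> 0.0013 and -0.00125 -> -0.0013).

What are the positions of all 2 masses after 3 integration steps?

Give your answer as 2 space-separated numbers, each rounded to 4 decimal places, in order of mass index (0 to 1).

Answer: 4.0020 8.1180

Derivation:
Step 0: x=[4.0000 8.0000] v=[0.0000 0.0000]
Step 1: x=[4.0000 8.0200] v=[0.0000 0.2000]
Step 2: x=[4.0004 8.0596] v=[0.0040 0.3960]
Step 3: x=[4.0020 8.1180] v=[0.0158 0.5842]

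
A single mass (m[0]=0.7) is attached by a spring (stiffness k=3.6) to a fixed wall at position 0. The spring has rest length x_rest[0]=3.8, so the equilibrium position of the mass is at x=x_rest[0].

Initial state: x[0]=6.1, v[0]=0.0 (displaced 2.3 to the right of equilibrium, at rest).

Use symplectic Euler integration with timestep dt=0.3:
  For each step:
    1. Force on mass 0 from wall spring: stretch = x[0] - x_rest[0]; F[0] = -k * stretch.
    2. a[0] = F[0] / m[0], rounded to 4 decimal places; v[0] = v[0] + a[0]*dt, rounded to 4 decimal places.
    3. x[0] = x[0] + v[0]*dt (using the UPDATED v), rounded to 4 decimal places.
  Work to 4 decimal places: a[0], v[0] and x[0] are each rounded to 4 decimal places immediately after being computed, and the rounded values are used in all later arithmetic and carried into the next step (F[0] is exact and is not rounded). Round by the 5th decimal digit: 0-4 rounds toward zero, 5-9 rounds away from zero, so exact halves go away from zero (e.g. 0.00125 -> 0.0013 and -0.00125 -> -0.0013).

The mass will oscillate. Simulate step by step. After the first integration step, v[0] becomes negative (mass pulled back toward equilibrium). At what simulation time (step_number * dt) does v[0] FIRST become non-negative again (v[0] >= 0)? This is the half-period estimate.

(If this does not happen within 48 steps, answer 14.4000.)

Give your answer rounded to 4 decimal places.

Step 0: x=[6.1000] v=[0.0000]
Step 1: x=[5.0354] v=[-3.5486]
Step 2: x=[3.3990] v=[-5.4547]
Step 3: x=[1.9482] v=[-4.8360]
Step 4: x=[1.3545] v=[-1.9790]
Step 5: x=[1.8927] v=[1.7941]
First v>=0 after going negative at step 5, time=1.5000

Answer: 1.5000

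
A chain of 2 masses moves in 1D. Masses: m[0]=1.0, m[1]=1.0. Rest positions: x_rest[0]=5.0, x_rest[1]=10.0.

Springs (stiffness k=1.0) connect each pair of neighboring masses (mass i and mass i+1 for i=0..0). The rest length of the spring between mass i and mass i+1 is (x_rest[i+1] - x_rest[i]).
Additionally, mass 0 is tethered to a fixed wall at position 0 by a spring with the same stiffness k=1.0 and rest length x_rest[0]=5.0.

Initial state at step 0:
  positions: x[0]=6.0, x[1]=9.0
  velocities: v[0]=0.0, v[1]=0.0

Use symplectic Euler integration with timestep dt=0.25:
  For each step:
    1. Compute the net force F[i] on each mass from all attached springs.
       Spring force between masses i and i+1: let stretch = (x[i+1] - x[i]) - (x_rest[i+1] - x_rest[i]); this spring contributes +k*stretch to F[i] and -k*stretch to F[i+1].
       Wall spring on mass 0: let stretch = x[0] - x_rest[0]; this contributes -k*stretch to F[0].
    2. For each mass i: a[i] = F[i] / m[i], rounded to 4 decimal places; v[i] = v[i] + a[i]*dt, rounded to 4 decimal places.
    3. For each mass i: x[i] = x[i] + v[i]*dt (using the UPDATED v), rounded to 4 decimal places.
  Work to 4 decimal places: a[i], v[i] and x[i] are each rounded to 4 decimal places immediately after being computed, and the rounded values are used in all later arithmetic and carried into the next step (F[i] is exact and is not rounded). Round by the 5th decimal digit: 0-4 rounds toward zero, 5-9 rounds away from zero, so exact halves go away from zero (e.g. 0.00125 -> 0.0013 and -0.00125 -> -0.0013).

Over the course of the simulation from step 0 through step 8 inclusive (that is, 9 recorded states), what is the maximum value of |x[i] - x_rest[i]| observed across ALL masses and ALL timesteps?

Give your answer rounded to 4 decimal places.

Step 0: x=[6.0000 9.0000] v=[0.0000 0.0000]
Step 1: x=[5.8125 9.1250] v=[-0.7500 0.5000]
Step 2: x=[5.4688 9.3555] v=[-1.3750 0.9219]
Step 3: x=[5.0262 9.6556] v=[-1.7705 1.2002]
Step 4: x=[4.5588 9.9788] v=[-1.8697 1.2929]
Step 5: x=[4.1452 10.2758] v=[-1.6544 1.1879]
Step 6: x=[3.8557 10.5021] v=[-1.1581 0.9053]
Step 7: x=[3.7406 10.6255] v=[-0.4604 0.4937]
Step 8: x=[3.8220 10.6311] v=[0.3257 0.0225]
Max displacement = 1.2594

Answer: 1.2594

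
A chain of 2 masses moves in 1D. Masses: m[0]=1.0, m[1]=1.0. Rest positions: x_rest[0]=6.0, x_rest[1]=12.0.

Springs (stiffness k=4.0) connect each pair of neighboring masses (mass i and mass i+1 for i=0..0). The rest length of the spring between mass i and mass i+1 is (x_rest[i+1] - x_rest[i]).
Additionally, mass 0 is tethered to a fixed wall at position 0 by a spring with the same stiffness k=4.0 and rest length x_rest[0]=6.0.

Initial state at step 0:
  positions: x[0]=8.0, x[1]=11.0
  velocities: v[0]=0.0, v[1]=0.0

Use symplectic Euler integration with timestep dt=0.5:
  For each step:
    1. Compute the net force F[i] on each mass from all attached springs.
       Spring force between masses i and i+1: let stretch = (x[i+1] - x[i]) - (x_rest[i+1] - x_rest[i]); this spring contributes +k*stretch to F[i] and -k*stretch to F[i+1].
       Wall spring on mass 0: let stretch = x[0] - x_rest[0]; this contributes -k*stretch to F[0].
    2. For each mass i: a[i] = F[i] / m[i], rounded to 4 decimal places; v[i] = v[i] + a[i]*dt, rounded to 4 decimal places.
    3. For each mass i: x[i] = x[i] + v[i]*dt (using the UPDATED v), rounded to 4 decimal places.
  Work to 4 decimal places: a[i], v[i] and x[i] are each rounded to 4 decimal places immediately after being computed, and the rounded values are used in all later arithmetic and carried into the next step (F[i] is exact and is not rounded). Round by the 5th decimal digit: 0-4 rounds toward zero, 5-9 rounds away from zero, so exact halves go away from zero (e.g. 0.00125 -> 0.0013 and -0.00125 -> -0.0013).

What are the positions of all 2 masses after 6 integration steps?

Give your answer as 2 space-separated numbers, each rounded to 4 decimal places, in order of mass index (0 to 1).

Answer: 9.0000 10.0000

Derivation:
Step 0: x=[8.0000 11.0000] v=[0.0000 0.0000]
Step 1: x=[3.0000 14.0000] v=[-10.0000 6.0000]
Step 2: x=[6.0000 12.0000] v=[6.0000 -4.0000]
Step 3: x=[9.0000 10.0000] v=[6.0000 -4.0000]
Step 4: x=[4.0000 13.0000] v=[-10.0000 6.0000]
Step 5: x=[4.0000 13.0000] v=[0.0000 0.0000]
Step 6: x=[9.0000 10.0000] v=[10.0000 -6.0000]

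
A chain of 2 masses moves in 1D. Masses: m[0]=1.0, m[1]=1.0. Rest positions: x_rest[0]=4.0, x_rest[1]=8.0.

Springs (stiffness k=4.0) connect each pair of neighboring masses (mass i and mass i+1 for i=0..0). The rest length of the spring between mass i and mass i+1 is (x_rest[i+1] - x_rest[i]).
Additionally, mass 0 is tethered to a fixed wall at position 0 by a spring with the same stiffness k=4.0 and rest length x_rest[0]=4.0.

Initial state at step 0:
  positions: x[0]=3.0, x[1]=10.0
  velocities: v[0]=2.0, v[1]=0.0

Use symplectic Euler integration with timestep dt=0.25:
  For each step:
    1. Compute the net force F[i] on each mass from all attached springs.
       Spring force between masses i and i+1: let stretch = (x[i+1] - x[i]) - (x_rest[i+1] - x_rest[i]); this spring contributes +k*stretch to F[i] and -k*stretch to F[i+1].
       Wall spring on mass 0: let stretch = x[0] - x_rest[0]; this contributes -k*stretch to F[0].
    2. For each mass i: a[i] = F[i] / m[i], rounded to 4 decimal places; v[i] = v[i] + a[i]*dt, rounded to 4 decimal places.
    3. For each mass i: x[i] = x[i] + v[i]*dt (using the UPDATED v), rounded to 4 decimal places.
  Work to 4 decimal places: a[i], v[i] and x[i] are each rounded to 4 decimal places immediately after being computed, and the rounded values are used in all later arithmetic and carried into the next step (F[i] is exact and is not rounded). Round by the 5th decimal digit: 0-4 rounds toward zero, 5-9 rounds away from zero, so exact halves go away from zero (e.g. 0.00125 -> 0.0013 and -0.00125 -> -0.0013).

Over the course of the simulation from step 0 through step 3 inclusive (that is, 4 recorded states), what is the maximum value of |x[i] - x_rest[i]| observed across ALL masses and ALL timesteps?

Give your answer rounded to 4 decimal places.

Answer: 2.6719

Derivation:
Step 0: x=[3.0000 10.0000] v=[2.0000 0.0000]
Step 1: x=[4.5000 9.2500] v=[6.0000 -3.0000]
Step 2: x=[6.0625 8.3125] v=[6.2500 -3.7500]
Step 3: x=[6.6719 7.8125] v=[2.4375 -2.0000]
Max displacement = 2.6719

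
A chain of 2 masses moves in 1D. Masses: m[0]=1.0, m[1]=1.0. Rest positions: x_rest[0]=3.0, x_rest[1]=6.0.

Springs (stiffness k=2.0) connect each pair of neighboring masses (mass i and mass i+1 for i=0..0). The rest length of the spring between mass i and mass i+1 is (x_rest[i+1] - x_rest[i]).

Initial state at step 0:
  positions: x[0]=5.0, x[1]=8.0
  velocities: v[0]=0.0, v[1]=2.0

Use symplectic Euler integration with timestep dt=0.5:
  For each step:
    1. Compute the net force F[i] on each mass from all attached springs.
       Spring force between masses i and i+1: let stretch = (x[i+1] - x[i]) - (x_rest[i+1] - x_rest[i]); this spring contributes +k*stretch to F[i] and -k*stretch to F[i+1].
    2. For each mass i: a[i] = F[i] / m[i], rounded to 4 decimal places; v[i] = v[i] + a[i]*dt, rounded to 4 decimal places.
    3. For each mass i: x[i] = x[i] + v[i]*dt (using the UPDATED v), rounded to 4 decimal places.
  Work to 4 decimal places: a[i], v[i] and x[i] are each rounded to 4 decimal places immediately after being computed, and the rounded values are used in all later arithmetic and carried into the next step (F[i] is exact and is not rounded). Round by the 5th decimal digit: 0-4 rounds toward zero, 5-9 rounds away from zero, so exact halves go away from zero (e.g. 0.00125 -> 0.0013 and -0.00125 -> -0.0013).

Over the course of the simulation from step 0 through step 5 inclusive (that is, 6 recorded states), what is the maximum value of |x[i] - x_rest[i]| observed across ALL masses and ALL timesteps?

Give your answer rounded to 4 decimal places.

Answer: 5.0000

Derivation:
Step 0: x=[5.0000 8.0000] v=[0.0000 2.0000]
Step 1: x=[5.0000 9.0000] v=[0.0000 2.0000]
Step 2: x=[5.5000 9.5000] v=[1.0000 1.0000]
Step 3: x=[6.5000 9.5000] v=[2.0000 0.0000]
Step 4: x=[7.5000 9.5000] v=[2.0000 0.0000]
Step 5: x=[8.0000 10.0000] v=[1.0000 1.0000]
Max displacement = 5.0000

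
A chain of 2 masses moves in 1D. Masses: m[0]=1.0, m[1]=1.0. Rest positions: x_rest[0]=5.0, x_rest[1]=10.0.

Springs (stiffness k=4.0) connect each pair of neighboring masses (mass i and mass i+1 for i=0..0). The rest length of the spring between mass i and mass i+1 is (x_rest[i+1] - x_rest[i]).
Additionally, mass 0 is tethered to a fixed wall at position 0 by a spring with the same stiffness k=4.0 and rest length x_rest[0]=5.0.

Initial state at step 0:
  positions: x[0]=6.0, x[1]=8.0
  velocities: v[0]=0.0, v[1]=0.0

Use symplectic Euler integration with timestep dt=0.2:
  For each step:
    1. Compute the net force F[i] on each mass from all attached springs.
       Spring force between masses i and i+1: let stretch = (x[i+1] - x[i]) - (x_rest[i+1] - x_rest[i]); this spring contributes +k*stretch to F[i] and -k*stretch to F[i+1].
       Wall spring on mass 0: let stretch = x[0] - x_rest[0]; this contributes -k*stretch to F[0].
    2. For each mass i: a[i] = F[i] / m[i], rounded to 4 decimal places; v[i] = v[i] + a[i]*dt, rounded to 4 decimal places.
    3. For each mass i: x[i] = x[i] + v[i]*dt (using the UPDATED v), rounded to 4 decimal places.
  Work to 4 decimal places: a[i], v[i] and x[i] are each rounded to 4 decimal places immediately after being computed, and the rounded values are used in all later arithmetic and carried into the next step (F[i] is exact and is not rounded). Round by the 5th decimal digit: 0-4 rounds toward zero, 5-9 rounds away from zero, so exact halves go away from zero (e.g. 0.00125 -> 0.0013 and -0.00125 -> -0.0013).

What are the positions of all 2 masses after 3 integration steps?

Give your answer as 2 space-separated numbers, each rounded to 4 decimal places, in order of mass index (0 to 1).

Step 0: x=[6.0000 8.0000] v=[0.0000 0.0000]
Step 1: x=[5.3600 8.4800] v=[-3.2000 2.4000]
Step 2: x=[4.3616 9.2608] v=[-4.9920 3.9040]
Step 3: x=[3.4492 10.0577] v=[-4.5619 3.9846]

Answer: 3.4492 10.0577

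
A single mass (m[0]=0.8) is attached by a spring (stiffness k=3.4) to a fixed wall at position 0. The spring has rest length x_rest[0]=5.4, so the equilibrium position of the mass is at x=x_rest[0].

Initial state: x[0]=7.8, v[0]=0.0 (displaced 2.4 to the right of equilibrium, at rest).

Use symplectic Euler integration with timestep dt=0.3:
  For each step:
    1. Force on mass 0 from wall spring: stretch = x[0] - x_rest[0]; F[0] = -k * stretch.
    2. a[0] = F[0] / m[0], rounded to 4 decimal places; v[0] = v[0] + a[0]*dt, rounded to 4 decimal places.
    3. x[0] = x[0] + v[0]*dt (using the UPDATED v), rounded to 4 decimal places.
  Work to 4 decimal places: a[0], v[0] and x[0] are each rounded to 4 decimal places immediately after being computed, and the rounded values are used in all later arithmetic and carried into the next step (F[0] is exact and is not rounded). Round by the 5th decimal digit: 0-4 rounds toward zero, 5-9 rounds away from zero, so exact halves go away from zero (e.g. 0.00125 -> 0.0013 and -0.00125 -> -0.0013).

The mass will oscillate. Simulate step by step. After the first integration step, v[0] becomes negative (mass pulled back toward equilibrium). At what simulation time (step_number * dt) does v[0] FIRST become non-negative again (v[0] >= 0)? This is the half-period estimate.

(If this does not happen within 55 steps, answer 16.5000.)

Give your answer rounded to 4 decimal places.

Step 0: x=[7.8000] v=[0.0000]
Step 1: x=[6.8820] v=[-3.0600]
Step 2: x=[5.3971] v=[-4.9496]
Step 3: x=[3.9133] v=[-4.9459]
Step 4: x=[2.9982] v=[-3.0504]
Step 5: x=[3.0018] v=[0.0119]
First v>=0 after going negative at step 5, time=1.5000

Answer: 1.5000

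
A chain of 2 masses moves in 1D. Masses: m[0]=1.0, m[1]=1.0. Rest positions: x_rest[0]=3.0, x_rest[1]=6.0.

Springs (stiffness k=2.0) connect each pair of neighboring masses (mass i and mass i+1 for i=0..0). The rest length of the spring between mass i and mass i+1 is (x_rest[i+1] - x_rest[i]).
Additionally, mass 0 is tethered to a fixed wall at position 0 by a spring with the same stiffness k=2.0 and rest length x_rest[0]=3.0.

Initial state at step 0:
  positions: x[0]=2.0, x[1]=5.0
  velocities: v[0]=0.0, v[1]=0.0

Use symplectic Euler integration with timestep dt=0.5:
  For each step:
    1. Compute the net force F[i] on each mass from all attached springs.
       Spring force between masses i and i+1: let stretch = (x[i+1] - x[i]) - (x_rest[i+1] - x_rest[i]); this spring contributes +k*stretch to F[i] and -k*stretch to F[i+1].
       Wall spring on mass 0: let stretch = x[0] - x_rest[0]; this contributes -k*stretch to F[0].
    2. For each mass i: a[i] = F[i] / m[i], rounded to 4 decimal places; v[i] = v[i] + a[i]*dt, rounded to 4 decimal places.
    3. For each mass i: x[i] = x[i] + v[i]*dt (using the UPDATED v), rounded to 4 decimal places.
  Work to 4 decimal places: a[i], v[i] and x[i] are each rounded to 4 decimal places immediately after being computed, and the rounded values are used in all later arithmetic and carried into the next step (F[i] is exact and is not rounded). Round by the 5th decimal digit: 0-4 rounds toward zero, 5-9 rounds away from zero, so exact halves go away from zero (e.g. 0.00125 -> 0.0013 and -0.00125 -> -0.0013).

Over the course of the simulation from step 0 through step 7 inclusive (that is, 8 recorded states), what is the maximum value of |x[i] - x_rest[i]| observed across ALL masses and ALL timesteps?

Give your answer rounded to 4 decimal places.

Answer: 1.1407

Derivation:
Step 0: x=[2.0000 5.0000] v=[0.0000 0.0000]
Step 1: x=[2.5000 5.0000] v=[1.0000 0.0000]
Step 2: x=[3.0000 5.2500] v=[1.0000 0.5000]
Step 3: x=[3.1250 5.8750] v=[0.2500 1.2500]
Step 4: x=[3.0625 6.6250] v=[-0.1250 1.5000]
Step 5: x=[3.2500 7.0938] v=[0.3750 0.9375]
Step 6: x=[3.7344 7.1407] v=[0.9688 0.0937]
Step 7: x=[4.0548 6.9844] v=[0.6407 -0.3126]
Max displacement = 1.1407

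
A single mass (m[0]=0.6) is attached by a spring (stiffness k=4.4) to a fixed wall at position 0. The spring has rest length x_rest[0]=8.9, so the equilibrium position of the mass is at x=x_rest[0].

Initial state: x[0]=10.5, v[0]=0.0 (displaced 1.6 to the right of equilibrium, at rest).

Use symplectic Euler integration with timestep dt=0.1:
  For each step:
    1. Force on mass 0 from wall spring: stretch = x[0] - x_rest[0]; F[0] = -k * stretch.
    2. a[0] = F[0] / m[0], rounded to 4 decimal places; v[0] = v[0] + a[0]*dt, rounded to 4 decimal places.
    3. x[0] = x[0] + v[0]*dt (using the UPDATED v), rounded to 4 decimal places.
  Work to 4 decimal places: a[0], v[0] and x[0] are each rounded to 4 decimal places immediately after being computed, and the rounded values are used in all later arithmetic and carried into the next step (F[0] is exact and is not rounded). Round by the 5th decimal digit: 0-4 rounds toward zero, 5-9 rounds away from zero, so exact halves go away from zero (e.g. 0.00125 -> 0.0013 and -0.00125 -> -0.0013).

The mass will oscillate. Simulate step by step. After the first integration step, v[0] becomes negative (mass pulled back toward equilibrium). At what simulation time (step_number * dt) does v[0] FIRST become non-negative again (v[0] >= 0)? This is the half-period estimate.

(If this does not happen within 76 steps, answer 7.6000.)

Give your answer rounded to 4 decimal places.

Answer: 1.2000

Derivation:
Step 0: x=[10.5000] v=[0.0000]
Step 1: x=[10.3827] v=[-1.1733]
Step 2: x=[10.1566] v=[-2.2606]
Step 3: x=[9.8384] v=[-3.1821]
Step 4: x=[9.4514] v=[-3.8703]
Step 5: x=[9.0239] v=[-4.2747]
Step 6: x=[8.5873] v=[-4.3656]
Step 7: x=[8.1737] v=[-4.1363]
Step 8: x=[7.8133] v=[-3.6037]
Step 9: x=[7.5326] v=[-2.8068]
Step 10: x=[7.3522] v=[-1.8040]
Step 11: x=[7.2853] v=[-0.6690]
Step 12: x=[7.3368] v=[0.5151]
First v>=0 after going negative at step 12, time=1.2000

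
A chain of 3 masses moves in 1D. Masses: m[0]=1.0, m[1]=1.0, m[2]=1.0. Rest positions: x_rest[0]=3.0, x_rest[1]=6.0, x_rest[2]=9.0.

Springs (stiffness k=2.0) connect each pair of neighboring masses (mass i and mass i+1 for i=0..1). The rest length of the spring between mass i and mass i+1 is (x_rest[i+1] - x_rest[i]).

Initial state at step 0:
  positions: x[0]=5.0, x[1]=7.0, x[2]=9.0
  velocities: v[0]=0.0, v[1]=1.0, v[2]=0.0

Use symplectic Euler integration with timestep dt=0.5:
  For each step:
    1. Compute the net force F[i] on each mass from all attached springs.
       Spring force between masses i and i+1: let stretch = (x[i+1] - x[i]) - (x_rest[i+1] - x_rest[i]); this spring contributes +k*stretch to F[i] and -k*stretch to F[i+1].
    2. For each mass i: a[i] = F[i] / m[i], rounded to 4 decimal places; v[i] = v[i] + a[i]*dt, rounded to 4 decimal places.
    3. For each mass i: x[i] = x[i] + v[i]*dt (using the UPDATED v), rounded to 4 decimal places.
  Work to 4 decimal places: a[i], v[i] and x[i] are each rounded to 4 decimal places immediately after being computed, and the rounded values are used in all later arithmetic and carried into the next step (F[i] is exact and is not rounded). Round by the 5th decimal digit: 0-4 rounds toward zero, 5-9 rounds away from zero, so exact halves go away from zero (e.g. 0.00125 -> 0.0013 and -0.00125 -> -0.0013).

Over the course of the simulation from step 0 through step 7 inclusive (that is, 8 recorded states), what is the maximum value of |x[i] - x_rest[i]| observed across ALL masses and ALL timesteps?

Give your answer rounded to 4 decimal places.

Answer: 2.8750

Derivation:
Step 0: x=[5.0000 7.0000 9.0000] v=[0.0000 1.0000 0.0000]
Step 1: x=[4.5000 7.5000 9.5000] v=[-1.0000 1.0000 1.0000]
Step 2: x=[4.0000 7.5000 10.5000] v=[-1.0000 0.0000 2.0000]
Step 3: x=[3.7500 7.2500 11.5000] v=[-0.5000 -0.5000 2.0000]
Step 4: x=[3.7500 7.3750 11.8750] v=[0.0000 0.2500 0.7500]
Step 5: x=[4.0625 7.9375 11.5000] v=[0.6250 1.1250 -0.7500]
Step 6: x=[4.8125 8.3438 10.8438] v=[1.5000 0.8125 -1.3125]
Step 7: x=[5.8282 8.2344 10.4376] v=[2.0313 -0.2188 -0.8125]
Max displacement = 2.8750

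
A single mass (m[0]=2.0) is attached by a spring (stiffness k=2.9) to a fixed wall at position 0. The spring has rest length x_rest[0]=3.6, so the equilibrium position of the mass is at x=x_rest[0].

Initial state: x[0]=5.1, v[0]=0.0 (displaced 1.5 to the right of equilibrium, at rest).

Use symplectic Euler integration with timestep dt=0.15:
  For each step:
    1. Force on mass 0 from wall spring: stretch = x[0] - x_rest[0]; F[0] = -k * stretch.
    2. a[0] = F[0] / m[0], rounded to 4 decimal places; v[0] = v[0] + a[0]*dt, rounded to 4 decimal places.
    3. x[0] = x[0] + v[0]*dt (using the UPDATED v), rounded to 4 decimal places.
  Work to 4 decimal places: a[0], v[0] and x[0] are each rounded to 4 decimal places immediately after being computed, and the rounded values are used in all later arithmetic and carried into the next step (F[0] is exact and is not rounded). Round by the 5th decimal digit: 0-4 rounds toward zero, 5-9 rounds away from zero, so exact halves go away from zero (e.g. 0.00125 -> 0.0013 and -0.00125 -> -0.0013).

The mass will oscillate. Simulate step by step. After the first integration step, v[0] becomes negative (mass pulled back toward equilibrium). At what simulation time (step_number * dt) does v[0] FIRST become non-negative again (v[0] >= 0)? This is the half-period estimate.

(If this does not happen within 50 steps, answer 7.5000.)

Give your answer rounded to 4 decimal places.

Answer: 2.7000

Derivation:
Step 0: x=[5.1000] v=[0.0000]
Step 1: x=[5.0511] v=[-0.3263]
Step 2: x=[4.9548] v=[-0.6419]
Step 3: x=[4.8143] v=[-0.9366]
Step 4: x=[4.6342] v=[-1.2007]
Step 5: x=[4.4204] v=[-1.4256]
Step 6: x=[4.1798] v=[-1.6040]
Step 7: x=[3.9203] v=[-1.7301]
Step 8: x=[3.6503] v=[-1.7998]
Step 9: x=[3.3787] v=[-1.8107]
Step 10: x=[3.1143] v=[-1.7626]
Step 11: x=[2.8658] v=[-1.6570]
Step 12: x=[2.6412] v=[-1.4973]
Step 13: x=[2.4479] v=[-1.2888]
Step 14: x=[2.2922] v=[-1.0382]
Step 15: x=[2.1791] v=[-0.7538]
Step 16: x=[2.1124] v=[-0.4448]
Step 17: x=[2.0942] v=[-0.1213]
Step 18: x=[2.1251] v=[0.2062]
First v>=0 after going negative at step 18, time=2.7000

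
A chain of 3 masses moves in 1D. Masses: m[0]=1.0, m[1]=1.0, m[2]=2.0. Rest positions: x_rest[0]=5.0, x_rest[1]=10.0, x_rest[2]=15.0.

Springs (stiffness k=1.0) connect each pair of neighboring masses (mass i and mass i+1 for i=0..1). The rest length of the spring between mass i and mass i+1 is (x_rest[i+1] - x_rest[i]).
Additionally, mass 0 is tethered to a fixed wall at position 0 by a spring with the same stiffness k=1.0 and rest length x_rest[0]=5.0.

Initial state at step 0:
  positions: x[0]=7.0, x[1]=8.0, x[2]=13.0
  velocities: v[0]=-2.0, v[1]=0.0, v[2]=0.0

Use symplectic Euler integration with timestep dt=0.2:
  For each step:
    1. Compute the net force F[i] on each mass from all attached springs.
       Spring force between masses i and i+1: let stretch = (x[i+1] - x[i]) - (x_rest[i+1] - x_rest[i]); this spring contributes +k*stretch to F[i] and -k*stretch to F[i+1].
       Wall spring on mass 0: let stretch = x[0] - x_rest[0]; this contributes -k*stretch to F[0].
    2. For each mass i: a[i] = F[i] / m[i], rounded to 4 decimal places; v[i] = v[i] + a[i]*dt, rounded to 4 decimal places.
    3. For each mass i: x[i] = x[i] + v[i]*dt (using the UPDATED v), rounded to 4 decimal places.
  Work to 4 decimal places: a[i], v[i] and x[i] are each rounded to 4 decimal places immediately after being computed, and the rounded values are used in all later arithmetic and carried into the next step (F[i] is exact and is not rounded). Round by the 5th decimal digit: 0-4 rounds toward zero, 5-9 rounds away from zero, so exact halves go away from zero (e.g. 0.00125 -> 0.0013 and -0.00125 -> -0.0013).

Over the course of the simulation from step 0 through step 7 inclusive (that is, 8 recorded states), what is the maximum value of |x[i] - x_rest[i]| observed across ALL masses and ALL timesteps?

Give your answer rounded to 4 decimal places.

Answer: 3.4276

Derivation:
Step 0: x=[7.0000 8.0000 13.0000] v=[-2.0000 0.0000 0.0000]
Step 1: x=[6.3600 8.1600 13.0000] v=[-3.2000 0.8000 0.0000]
Step 2: x=[5.5376 8.4416 13.0032] v=[-4.1120 1.4080 0.0160]
Step 3: x=[4.6099 8.7895 13.0152] v=[-4.6387 1.7395 0.0598]
Step 4: x=[3.6649 9.1392 13.0426] v=[-4.7248 1.7487 0.1372]
Step 5: x=[2.7923 9.4261 13.0920] v=[-4.3629 1.4345 0.2469]
Step 6: x=[2.0734 9.5943 13.1681] v=[-3.5946 0.8409 0.3803]
Step 7: x=[1.5724 9.6046 13.2727] v=[-2.5051 0.0515 0.5229]
Max displacement = 3.4276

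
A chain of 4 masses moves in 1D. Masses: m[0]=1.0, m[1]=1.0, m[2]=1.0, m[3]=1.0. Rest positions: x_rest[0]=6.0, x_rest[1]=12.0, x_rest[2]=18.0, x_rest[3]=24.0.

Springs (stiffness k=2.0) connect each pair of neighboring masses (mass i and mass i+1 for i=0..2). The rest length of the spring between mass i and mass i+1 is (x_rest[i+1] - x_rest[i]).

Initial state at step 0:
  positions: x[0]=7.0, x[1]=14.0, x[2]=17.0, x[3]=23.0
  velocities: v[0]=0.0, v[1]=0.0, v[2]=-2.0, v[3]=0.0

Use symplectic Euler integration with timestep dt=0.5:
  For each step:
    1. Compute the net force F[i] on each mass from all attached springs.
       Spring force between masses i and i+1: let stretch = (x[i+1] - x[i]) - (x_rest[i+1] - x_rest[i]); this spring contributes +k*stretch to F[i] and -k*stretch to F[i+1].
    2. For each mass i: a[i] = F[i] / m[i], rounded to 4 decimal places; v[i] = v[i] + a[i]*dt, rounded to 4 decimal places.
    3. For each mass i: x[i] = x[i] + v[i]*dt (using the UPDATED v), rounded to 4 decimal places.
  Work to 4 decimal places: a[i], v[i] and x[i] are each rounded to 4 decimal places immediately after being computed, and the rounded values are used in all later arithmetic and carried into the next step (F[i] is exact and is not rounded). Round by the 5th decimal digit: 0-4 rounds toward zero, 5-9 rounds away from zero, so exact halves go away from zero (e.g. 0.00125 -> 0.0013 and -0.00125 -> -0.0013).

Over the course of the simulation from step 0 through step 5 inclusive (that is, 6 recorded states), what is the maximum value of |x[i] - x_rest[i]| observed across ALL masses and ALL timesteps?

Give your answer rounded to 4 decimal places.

Answer: 2.9375

Derivation:
Step 0: x=[7.0000 14.0000 17.0000 23.0000] v=[0.0000 0.0000 -2.0000 0.0000]
Step 1: x=[7.5000 12.0000 17.5000 23.0000] v=[1.0000 -4.0000 1.0000 0.0000]
Step 2: x=[7.2500 10.5000 18.0000 23.2500] v=[-0.5000 -3.0000 1.0000 0.5000]
Step 3: x=[5.6250 11.1250 17.3750 23.8750] v=[-3.2500 1.2500 -1.2500 1.2500]
Step 4: x=[3.7500 12.1250 16.8750 24.2500] v=[-3.7500 2.0000 -1.0000 0.7500]
Step 5: x=[3.0625 11.3125 17.6875 23.9375] v=[-1.3750 -1.6250 1.6250 -0.6250]
Max displacement = 2.9375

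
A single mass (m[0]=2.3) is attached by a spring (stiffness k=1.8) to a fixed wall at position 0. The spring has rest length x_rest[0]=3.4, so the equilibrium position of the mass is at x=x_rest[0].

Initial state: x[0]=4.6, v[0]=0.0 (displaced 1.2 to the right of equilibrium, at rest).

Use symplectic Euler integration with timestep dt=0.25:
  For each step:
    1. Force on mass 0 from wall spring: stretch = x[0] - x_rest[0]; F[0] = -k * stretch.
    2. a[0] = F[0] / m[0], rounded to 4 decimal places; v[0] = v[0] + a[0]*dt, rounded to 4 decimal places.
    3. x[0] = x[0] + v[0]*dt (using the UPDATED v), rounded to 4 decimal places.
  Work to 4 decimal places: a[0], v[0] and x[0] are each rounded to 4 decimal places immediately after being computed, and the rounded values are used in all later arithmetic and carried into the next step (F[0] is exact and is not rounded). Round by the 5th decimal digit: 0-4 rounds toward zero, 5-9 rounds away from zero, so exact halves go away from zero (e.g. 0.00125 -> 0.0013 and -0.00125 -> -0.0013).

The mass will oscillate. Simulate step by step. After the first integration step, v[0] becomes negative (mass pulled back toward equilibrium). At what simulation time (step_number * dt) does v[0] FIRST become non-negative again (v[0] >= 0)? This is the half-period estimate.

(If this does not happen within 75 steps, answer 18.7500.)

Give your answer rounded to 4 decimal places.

Answer: 3.7500

Derivation:
Step 0: x=[4.6000] v=[0.0000]
Step 1: x=[4.5413] v=[-0.2348]
Step 2: x=[4.4268] v=[-0.4581]
Step 3: x=[4.2621] v=[-0.6590]
Step 4: x=[4.0552] v=[-0.8277]
Step 5: x=[3.8162] v=[-0.9559]
Step 6: x=[3.5569] v=[-1.0373]
Step 7: x=[3.2899] v=[-1.0680]
Step 8: x=[3.0283] v=[-1.0465]
Step 9: x=[2.7849] v=[-0.9738]
Step 10: x=[2.5715] v=[-0.8535]
Step 11: x=[2.3987] v=[-0.6914]
Step 12: x=[2.2748] v=[-0.4955]
Step 13: x=[2.2060] v=[-0.2754]
Step 14: x=[2.1956] v=[-0.0418]
Step 15: x=[2.2441] v=[0.1939]
First v>=0 after going negative at step 15, time=3.7500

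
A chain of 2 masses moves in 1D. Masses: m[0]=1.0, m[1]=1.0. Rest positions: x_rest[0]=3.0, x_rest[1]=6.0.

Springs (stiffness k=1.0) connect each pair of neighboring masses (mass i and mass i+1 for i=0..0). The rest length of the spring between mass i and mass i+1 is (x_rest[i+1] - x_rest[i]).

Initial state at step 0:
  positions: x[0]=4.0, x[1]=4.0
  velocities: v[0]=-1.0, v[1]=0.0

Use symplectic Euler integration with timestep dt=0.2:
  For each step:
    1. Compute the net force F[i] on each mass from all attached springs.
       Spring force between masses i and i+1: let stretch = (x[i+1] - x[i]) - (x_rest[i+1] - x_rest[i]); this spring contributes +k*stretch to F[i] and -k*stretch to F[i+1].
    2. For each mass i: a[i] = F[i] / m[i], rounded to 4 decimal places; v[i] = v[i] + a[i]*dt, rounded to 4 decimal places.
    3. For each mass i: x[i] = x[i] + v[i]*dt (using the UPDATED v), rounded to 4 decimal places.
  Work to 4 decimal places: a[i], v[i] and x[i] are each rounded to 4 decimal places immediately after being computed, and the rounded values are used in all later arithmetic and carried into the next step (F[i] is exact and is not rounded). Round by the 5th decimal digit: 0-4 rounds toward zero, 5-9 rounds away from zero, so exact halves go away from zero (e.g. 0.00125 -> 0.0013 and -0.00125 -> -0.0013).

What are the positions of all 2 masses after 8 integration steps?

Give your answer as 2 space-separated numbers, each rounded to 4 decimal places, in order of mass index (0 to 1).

Answer: 0.2970 6.1030

Derivation:
Step 0: x=[4.0000 4.0000] v=[-1.0000 0.0000]
Step 1: x=[3.6800 4.1200] v=[-1.6000 0.6000]
Step 2: x=[3.2576 4.3424] v=[-2.1120 1.1120]
Step 3: x=[2.7586 4.6414] v=[-2.4950 1.4950]
Step 4: x=[2.2149 4.9851] v=[-2.7184 1.7184]
Step 5: x=[1.6620 5.3380] v=[-2.7644 1.7644]
Step 6: x=[1.1362 5.6638] v=[-2.6292 1.6292]
Step 7: x=[0.6715 5.9285] v=[-2.3237 1.3237]
Step 8: x=[0.2970 6.1030] v=[-1.8723 0.8723]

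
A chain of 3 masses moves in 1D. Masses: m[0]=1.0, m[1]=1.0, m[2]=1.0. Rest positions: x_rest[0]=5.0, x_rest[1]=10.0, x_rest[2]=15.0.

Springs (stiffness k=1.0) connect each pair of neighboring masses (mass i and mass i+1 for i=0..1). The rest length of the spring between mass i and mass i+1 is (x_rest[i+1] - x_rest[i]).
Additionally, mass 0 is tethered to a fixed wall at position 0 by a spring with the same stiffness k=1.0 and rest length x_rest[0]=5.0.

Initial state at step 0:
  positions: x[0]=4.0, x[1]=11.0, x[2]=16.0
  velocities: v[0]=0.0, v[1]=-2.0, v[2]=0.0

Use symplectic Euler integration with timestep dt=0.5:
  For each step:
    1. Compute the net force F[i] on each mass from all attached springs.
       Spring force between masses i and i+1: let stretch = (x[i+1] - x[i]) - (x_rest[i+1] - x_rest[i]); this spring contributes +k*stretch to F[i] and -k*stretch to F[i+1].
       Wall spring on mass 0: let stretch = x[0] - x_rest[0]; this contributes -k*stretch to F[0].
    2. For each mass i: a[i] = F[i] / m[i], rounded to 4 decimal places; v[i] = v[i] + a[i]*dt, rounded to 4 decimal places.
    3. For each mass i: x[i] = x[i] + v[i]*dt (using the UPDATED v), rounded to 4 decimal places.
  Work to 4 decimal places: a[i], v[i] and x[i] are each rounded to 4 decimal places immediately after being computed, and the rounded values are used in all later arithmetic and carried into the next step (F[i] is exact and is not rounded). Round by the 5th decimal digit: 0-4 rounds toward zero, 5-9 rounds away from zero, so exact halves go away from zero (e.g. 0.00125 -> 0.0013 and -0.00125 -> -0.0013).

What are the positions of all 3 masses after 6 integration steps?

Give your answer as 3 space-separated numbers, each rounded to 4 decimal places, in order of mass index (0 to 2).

Answer: 3.8840 10.0692 12.0781

Derivation:
Step 0: x=[4.0000 11.0000 16.0000] v=[0.0000 -2.0000 0.0000]
Step 1: x=[4.7500 9.5000 16.0000] v=[1.5000 -3.0000 0.0000]
Step 2: x=[5.5000 8.4375 15.6250] v=[1.5000 -2.1250 -0.7500]
Step 3: x=[5.6094 8.4375 14.7031] v=[0.2188 0.0000 -1.8438]
Step 4: x=[5.0235 9.2969 13.4648] v=[-1.1719 1.7188 -2.4766]
Step 5: x=[4.2500 10.1300 12.4345] v=[-1.5470 1.6661 -2.0606]
Step 6: x=[3.8840 10.0692 12.0781] v=[-0.7320 -0.1217 -0.7129]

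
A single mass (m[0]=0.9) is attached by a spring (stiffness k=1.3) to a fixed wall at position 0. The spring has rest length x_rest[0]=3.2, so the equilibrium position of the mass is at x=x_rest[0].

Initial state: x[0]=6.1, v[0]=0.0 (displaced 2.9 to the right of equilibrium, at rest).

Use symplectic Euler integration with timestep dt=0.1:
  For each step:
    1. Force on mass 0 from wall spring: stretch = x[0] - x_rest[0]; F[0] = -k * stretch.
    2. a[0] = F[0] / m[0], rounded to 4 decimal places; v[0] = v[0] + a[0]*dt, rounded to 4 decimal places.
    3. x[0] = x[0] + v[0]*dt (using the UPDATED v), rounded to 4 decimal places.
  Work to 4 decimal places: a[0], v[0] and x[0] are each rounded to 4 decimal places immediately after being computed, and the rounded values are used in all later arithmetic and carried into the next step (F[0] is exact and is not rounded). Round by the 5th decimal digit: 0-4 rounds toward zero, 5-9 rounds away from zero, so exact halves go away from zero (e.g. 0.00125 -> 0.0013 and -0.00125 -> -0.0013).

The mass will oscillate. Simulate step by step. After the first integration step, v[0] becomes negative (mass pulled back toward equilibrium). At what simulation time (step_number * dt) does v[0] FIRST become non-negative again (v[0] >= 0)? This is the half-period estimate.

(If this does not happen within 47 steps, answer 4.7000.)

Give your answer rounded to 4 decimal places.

Answer: 2.7000

Derivation:
Step 0: x=[6.1000] v=[0.0000]
Step 1: x=[6.0581] v=[-0.4189]
Step 2: x=[5.9749] v=[-0.8317]
Step 3: x=[5.8517] v=[-1.2325]
Step 4: x=[5.6902] v=[-1.6155]
Step 5: x=[5.4927] v=[-1.9752]
Step 6: x=[5.2621] v=[-2.3064]
Step 7: x=[5.0017] v=[-2.6043]
Step 8: x=[4.7152] v=[-2.8646]
Step 9: x=[4.4069] v=[-3.0835]
Step 10: x=[4.0811] v=[-3.2578]
Step 11: x=[3.7426] v=[-3.3851]
Step 12: x=[3.3963] v=[-3.4635]
Step 13: x=[3.0471] v=[-3.4919]
Step 14: x=[2.7001] v=[-3.4698]
Step 15: x=[2.3603] v=[-3.3976]
Step 16: x=[2.0327] v=[-3.2763]
Step 17: x=[1.7219] v=[-3.1077]
Step 18: x=[1.4325] v=[-2.8942]
Step 19: x=[1.1686] v=[-2.6389]
Step 20: x=[0.9341] v=[-2.3455]
Step 21: x=[0.7323] v=[-2.0182]
Step 22: x=[0.5661] v=[-1.6618]
Step 23: x=[0.4380] v=[-1.2814]
Step 24: x=[0.3498] v=[-0.8824]
Step 25: x=[0.3027] v=[-0.4707]
Step 26: x=[0.2975] v=[-0.0522]
Step 27: x=[0.3342] v=[0.3671]
First v>=0 after going negative at step 27, time=2.7000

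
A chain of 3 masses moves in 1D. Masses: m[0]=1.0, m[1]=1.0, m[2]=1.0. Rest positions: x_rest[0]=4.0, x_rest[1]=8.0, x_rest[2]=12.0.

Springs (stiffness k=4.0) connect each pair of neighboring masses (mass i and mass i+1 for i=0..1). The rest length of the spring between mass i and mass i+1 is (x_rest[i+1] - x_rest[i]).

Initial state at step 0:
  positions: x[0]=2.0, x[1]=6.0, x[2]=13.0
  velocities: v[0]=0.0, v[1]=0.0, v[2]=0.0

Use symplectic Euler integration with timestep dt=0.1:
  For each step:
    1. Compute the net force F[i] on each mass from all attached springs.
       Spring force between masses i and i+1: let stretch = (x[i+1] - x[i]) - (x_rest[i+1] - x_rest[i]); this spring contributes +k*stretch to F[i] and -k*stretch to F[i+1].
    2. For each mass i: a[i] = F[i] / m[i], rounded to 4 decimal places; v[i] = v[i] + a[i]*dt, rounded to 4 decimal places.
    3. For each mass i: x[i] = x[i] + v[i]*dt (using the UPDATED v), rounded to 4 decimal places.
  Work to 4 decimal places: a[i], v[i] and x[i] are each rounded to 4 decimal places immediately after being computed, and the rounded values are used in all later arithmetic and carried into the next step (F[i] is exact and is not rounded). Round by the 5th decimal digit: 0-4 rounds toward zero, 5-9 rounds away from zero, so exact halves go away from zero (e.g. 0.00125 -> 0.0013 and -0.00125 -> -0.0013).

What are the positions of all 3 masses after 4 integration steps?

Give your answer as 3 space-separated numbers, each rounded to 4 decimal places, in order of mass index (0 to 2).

Answer: 2.0667 6.9959 11.9374

Derivation:
Step 0: x=[2.0000 6.0000 13.0000] v=[0.0000 0.0000 0.0000]
Step 1: x=[2.0000 6.1200 12.8800] v=[0.0000 1.2000 -1.2000]
Step 2: x=[2.0048 6.3456 12.6496] v=[0.0480 2.2560 -2.3040]
Step 3: x=[2.0232 6.6497 12.3270] v=[0.1843 3.0413 -3.2256]
Step 4: x=[2.0667 6.9959 11.9374] v=[0.4349 3.4616 -3.8965]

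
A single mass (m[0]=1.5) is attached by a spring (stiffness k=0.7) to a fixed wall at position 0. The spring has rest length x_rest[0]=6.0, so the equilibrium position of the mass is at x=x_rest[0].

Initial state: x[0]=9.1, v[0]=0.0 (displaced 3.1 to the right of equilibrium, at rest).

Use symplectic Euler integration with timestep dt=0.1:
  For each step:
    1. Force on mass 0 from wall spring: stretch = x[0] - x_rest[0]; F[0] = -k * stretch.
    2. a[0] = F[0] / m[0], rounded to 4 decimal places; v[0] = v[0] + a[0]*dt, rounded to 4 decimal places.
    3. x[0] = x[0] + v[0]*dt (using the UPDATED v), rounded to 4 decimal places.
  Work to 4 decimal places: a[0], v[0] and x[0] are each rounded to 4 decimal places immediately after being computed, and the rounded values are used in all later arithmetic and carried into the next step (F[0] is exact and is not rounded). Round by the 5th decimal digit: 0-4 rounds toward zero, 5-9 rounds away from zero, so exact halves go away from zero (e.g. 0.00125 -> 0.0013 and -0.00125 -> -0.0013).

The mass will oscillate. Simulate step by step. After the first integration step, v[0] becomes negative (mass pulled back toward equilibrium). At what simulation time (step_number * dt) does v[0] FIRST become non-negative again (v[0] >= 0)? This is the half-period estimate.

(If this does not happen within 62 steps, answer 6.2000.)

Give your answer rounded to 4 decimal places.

Answer: 4.6000

Derivation:
Step 0: x=[9.1000] v=[0.0000]
Step 1: x=[9.0855] v=[-0.1447]
Step 2: x=[9.0566] v=[-0.2887]
Step 3: x=[9.0135] v=[-0.4313]
Step 4: x=[8.9563] v=[-0.5719]
Step 5: x=[8.8853] v=[-0.7099]
Step 6: x=[8.8008] v=[-0.8446]
Step 7: x=[8.7033] v=[-0.9753]
Step 8: x=[8.5932] v=[-1.1015]
Step 9: x=[8.4710] v=[-1.2225]
Step 10: x=[8.3372] v=[-1.3378]
Step 11: x=[8.1925] v=[-1.4469]
Step 12: x=[8.0376] v=[-1.5492]
Step 13: x=[7.8732] v=[-1.6443]
Step 14: x=[7.7000] v=[-1.7317]
Step 15: x=[7.5189] v=[-1.8110]
Step 16: x=[7.3307] v=[-1.8819]
Step 17: x=[7.1363] v=[-1.9440]
Step 18: x=[6.9366] v=[-1.9970]
Step 19: x=[6.7325] v=[-2.0407]
Step 20: x=[6.5250] v=[-2.0749]
Step 21: x=[6.3151] v=[-2.0994]
Step 22: x=[6.1037] v=[-2.1141]
Step 23: x=[5.8918] v=[-2.1189]
Step 24: x=[5.6804] v=[-2.1139]
Step 25: x=[5.4705] v=[-2.0990]
Step 26: x=[5.2631] v=[-2.0743]
Step 27: x=[5.0591] v=[-2.0399]
Step 28: x=[4.8595] v=[-1.9960]
Step 29: x=[4.6652] v=[-1.9428]
Step 30: x=[4.4772] v=[-1.8805]
Step 31: x=[4.2963] v=[-1.8094]
Step 32: x=[4.1233] v=[-1.7299]
Step 33: x=[3.9591] v=[-1.6423]
Step 34: x=[3.8044] v=[-1.5471]
Step 35: x=[3.6599] v=[-1.4446]
Step 36: x=[3.5264] v=[-1.3354]
Step 37: x=[3.4044] v=[-1.2200]
Step 38: x=[3.2945] v=[-1.0989]
Step 39: x=[3.1972] v=[-0.9726]
Step 40: x=[3.1130] v=[-0.8418]
Step 41: x=[3.0423] v=[-0.7071]
Step 42: x=[2.9854] v=[-0.5691]
Step 43: x=[2.9426] v=[-0.4284]
Step 44: x=[2.9140] v=[-0.2857]
Step 45: x=[2.8998] v=[-0.1417]
Step 46: x=[2.9001] v=[0.0030]
First v>=0 after going negative at step 46, time=4.6000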